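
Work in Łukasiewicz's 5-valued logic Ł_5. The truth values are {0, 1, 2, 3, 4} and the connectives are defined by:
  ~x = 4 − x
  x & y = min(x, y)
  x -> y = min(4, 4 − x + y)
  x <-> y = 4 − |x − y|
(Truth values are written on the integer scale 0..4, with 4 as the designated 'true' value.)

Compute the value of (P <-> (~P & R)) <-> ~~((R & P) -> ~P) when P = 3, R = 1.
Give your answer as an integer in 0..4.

~P = ~3 = 1
~P & R = 1 & 1 = 1
P <-> (~P & R) = 3 <-> 1 = 2
R & P = 1 & 3 = 1
~P = ~3 = 1
(R & P) -> ~P = 1 -> 1 = 4
~((R & P) -> ~P) = ~4 = 0
~~((R & P) -> ~P) = ~0 = 4
(P <-> (~P & R)) <-> ~~((R & P) -> ~P) = 2 <-> 4 = 2

2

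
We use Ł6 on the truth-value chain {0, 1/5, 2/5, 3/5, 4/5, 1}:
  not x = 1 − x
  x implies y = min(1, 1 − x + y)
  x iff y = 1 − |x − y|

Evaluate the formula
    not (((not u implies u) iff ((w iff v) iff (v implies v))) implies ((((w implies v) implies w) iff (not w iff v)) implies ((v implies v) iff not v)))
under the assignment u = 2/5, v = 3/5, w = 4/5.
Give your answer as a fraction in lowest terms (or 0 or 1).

1/5

not u = not 2/5 = 3/5
not u implies u = 3/5 implies 2/5 = 4/5
w iff v = 4/5 iff 3/5 = 4/5
v implies v = 3/5 implies 3/5 = 1
(w iff v) iff (v implies v) = 4/5 iff 1 = 4/5
(not u implies u) iff ((w iff v) iff (v implies v)) = 4/5 iff 4/5 = 1
w implies v = 4/5 implies 3/5 = 4/5
(w implies v) implies w = 4/5 implies 4/5 = 1
not w = not 4/5 = 1/5
not w iff v = 1/5 iff 3/5 = 3/5
((w implies v) implies w) iff (not w iff v) = 1 iff 3/5 = 3/5
v implies v = 3/5 implies 3/5 = 1
not v = not 3/5 = 2/5
(v implies v) iff not v = 1 iff 2/5 = 2/5
(((w implies v) implies w) iff (not w iff v)) implies ((v implies v) iff not v) = 3/5 implies 2/5 = 4/5
((not u implies u) iff ((w iff v) iff (v implies v))) implies ((((w implies v) implies w) iff (not w iff v)) implies ((v implies v) iff not v)) = 1 implies 4/5 = 4/5
not (((not u implies u) iff ((w iff v) iff (v implies v))) implies ((((w implies v) implies w) iff (not w iff v)) implies ((v implies v) iff not v))) = not 4/5 = 1/5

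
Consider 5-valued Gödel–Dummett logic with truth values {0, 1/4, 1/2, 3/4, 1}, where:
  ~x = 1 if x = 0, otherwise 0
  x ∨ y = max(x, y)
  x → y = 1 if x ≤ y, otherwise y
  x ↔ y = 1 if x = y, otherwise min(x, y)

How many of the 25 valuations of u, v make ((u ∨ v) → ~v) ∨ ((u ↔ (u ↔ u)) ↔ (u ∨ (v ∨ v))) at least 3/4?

value 1: 15 assignments (counts)
value 3/4: 1 assignment (counts)
value 1/2: 2 assignments
value 1/4: 3 assignments
value 0: 4 assignments
So 16 of the 25 assignments meet the threshold.

16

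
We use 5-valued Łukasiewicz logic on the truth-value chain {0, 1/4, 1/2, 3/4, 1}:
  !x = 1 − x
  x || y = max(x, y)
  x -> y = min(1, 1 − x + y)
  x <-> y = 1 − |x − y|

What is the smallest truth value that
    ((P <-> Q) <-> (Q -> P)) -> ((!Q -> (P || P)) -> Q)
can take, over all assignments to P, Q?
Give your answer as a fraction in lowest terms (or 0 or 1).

Take P = 1/2, Q = 1/2:
P <-> Q = 1/2 <-> 1/2 = 1
Q -> P = 1/2 -> 1/2 = 1
(P <-> Q) <-> (Q -> P) = 1 <-> 1 = 1
!Q = !1/2 = 1/2
P || P = 1/2 || 1/2 = 1/2
!Q -> (P || P) = 1/2 -> 1/2 = 1
(!Q -> (P || P)) -> Q = 1 -> 1/2 = 1/2
((P <-> Q) <-> (Q -> P)) -> ((!Q -> (P || P)) -> Q) = 1 -> 1/2 = 1/2
No assignment yields a value below 1/2, so this is the minimum.

1/2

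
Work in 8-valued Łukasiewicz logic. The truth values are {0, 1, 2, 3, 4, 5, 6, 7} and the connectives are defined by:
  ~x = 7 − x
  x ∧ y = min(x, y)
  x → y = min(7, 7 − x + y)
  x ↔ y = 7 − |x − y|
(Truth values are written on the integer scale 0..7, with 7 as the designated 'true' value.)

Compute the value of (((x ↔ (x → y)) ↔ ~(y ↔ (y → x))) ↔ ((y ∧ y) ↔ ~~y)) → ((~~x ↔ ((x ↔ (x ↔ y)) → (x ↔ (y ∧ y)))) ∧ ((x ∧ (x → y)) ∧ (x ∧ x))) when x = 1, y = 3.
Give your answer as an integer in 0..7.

2

x → y = 1 → 3 = 7
x ↔ (x → y) = 1 ↔ 7 = 1
y → x = 3 → 1 = 5
y ↔ (y → x) = 3 ↔ 5 = 5
~(y ↔ (y → x)) = ~5 = 2
(x ↔ (x → y)) ↔ ~(y ↔ (y → x)) = 1 ↔ 2 = 6
y ∧ y = 3 ∧ 3 = 3
~y = ~3 = 4
~~y = ~4 = 3
(y ∧ y) ↔ ~~y = 3 ↔ 3 = 7
((x ↔ (x → y)) ↔ ~(y ↔ (y → x))) ↔ ((y ∧ y) ↔ ~~y) = 6 ↔ 7 = 6
~x = ~1 = 6
~~x = ~6 = 1
x ↔ y = 1 ↔ 3 = 5
x ↔ (x ↔ y) = 1 ↔ 5 = 3
y ∧ y = 3 ∧ 3 = 3
x ↔ (y ∧ y) = 1 ↔ 3 = 5
(x ↔ (x ↔ y)) → (x ↔ (y ∧ y)) = 3 → 5 = 7
~~x ↔ ((x ↔ (x ↔ y)) → (x ↔ (y ∧ y))) = 1 ↔ 7 = 1
x → y = 1 → 3 = 7
x ∧ (x → y) = 1 ∧ 7 = 1
x ∧ x = 1 ∧ 1 = 1
(x ∧ (x → y)) ∧ (x ∧ x) = 1 ∧ 1 = 1
(~~x ↔ ((x ↔ (x ↔ y)) → (x ↔ (y ∧ y)))) ∧ ((x ∧ (x → y)) ∧ (x ∧ x)) = 1 ∧ 1 = 1
(((x ↔ (x → y)) ↔ ~(y ↔ (y → x))) ↔ ((y ∧ y) ↔ ~~y)) → ((~~x ↔ ((x ↔ (x ↔ y)) → (x ↔ (y ∧ y)))) ∧ ((x ∧ (x → y)) ∧ (x ∧ x))) = 6 → 1 = 2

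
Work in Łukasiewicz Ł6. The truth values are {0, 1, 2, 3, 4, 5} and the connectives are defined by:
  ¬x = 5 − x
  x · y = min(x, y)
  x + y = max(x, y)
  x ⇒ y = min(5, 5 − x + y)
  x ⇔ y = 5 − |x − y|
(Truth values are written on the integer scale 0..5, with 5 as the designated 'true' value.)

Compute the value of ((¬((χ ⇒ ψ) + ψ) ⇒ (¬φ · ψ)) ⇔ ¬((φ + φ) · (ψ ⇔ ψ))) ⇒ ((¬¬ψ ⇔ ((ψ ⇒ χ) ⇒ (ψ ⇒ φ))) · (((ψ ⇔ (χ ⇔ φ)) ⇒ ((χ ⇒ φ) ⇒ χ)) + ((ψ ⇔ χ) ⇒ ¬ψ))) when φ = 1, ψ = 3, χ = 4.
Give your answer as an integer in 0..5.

5

χ ⇒ ψ = 4 ⇒ 3 = 4
(χ ⇒ ψ) + ψ = 4 + 3 = 4
¬((χ ⇒ ψ) + ψ) = ¬4 = 1
¬φ = ¬1 = 4
¬φ · ψ = 4 · 3 = 3
¬((χ ⇒ ψ) + ψ) ⇒ (¬φ · ψ) = 1 ⇒ 3 = 5
φ + φ = 1 + 1 = 1
ψ ⇔ ψ = 3 ⇔ 3 = 5
(φ + φ) · (ψ ⇔ ψ) = 1 · 5 = 1
¬((φ + φ) · (ψ ⇔ ψ)) = ¬1 = 4
(¬((χ ⇒ ψ) + ψ) ⇒ (¬φ · ψ)) ⇔ ¬((φ + φ) · (ψ ⇔ ψ)) = 5 ⇔ 4 = 4
¬ψ = ¬3 = 2
¬¬ψ = ¬2 = 3
ψ ⇒ χ = 3 ⇒ 4 = 5
ψ ⇒ φ = 3 ⇒ 1 = 3
(ψ ⇒ χ) ⇒ (ψ ⇒ φ) = 5 ⇒ 3 = 3
¬¬ψ ⇔ ((ψ ⇒ χ) ⇒ (ψ ⇒ φ)) = 3 ⇔ 3 = 5
χ ⇔ φ = 4 ⇔ 1 = 2
ψ ⇔ (χ ⇔ φ) = 3 ⇔ 2 = 4
χ ⇒ φ = 4 ⇒ 1 = 2
(χ ⇒ φ) ⇒ χ = 2 ⇒ 4 = 5
(ψ ⇔ (χ ⇔ φ)) ⇒ ((χ ⇒ φ) ⇒ χ) = 4 ⇒ 5 = 5
ψ ⇔ χ = 3 ⇔ 4 = 4
¬ψ = ¬3 = 2
(ψ ⇔ χ) ⇒ ¬ψ = 4 ⇒ 2 = 3
((ψ ⇔ (χ ⇔ φ)) ⇒ ((χ ⇒ φ) ⇒ χ)) + ((ψ ⇔ χ) ⇒ ¬ψ) = 5 + 3 = 5
(¬¬ψ ⇔ ((ψ ⇒ χ) ⇒ (ψ ⇒ φ))) · (((ψ ⇔ (χ ⇔ φ)) ⇒ ((χ ⇒ φ) ⇒ χ)) + ((ψ ⇔ χ) ⇒ ¬ψ)) = 5 · 5 = 5
((¬((χ ⇒ ψ) + ψ) ⇒ (¬φ · ψ)) ⇔ ¬((φ + φ) · (ψ ⇔ ψ))) ⇒ ((¬¬ψ ⇔ ((ψ ⇒ χ) ⇒ (ψ ⇒ φ))) · (((ψ ⇔ (χ ⇔ φ)) ⇒ ((χ ⇒ φ) ⇒ χ)) + ((ψ ⇔ χ) ⇒ ¬ψ))) = 4 ⇒ 5 = 5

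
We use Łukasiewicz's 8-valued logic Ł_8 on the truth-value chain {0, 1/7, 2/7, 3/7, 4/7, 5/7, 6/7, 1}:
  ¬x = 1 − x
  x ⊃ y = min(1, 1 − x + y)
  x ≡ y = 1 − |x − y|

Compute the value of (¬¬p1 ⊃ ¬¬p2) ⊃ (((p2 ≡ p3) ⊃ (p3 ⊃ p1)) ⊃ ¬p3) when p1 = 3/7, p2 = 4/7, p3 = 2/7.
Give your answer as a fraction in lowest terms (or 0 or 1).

5/7

¬p1 = ¬3/7 = 4/7
¬¬p1 = ¬4/7 = 3/7
¬p2 = ¬4/7 = 3/7
¬¬p2 = ¬3/7 = 4/7
¬¬p1 ⊃ ¬¬p2 = 3/7 ⊃ 4/7 = 1
p2 ≡ p3 = 4/7 ≡ 2/7 = 5/7
p3 ⊃ p1 = 2/7 ⊃ 3/7 = 1
(p2 ≡ p3) ⊃ (p3 ⊃ p1) = 5/7 ⊃ 1 = 1
¬p3 = ¬2/7 = 5/7
((p2 ≡ p3) ⊃ (p3 ⊃ p1)) ⊃ ¬p3 = 1 ⊃ 5/7 = 5/7
(¬¬p1 ⊃ ¬¬p2) ⊃ (((p2 ≡ p3) ⊃ (p3 ⊃ p1)) ⊃ ¬p3) = 1 ⊃ 5/7 = 5/7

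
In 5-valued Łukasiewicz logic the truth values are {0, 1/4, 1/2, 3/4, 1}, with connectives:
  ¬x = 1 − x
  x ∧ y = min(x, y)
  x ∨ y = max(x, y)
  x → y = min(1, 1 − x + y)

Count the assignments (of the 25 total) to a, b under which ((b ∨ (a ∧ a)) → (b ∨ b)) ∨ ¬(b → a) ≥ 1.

15

value 1: 15 assignments (counts)
value 3/4: 4 assignments
value 1/2: 3 assignments
value 1/4: 2 assignments
value 0: 1 assignment
So 15 of the 25 assignments meet the threshold.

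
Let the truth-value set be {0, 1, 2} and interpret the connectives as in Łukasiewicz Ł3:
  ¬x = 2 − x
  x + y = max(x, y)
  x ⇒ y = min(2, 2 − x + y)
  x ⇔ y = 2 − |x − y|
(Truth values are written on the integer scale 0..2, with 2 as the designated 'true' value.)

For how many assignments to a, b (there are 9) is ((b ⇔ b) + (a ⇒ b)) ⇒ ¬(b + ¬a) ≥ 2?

1

a = 0, b = 0 ↦ 0  <
a = 0, b = 1 ↦ 0  <
a = 0, b = 2 ↦ 0  <
a = 1, b = 0 ↦ 1  <
a = 1, b = 1 ↦ 1  <
a = 1, b = 2 ↦ 0  <
a = 2, b = 0 ↦ 2  ≥
a = 2, b = 1 ↦ 1  <
a = 2, b = 2 ↦ 0  <
So 1 of the 9 assignments meets the threshold.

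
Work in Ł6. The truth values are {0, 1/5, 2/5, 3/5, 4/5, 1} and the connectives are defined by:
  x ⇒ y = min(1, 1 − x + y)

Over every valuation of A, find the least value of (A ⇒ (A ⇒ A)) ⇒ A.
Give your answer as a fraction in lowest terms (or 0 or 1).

0

Take A = 0:
A ⇒ A = 0 ⇒ 0 = 1
A ⇒ (A ⇒ A) = 0 ⇒ 1 = 1
(A ⇒ (A ⇒ A)) ⇒ A = 1 ⇒ 0 = 0
No assignment yields a value below 0, so this is the minimum.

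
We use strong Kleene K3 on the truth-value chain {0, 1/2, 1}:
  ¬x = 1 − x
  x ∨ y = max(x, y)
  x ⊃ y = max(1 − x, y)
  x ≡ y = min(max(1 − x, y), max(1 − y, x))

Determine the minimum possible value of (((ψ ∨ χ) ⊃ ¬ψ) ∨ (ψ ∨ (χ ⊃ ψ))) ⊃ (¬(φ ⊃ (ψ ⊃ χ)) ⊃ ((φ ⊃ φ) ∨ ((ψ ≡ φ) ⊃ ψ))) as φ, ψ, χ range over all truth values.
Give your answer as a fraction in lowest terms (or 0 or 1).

1/2

Take φ = 1/2, ψ = 1/2, χ = 0:
ψ ∨ χ = 1/2 ∨ 0 = 1/2
¬ψ = ¬1/2 = 1/2
(ψ ∨ χ) ⊃ ¬ψ = 1/2 ⊃ 1/2 = 1/2
χ ⊃ ψ = 0 ⊃ 1/2 = 1
ψ ∨ (χ ⊃ ψ) = 1/2 ∨ 1 = 1
((ψ ∨ χ) ⊃ ¬ψ) ∨ (ψ ∨ (χ ⊃ ψ)) = 1/2 ∨ 1 = 1
ψ ⊃ χ = 1/2 ⊃ 0 = 1/2
φ ⊃ (ψ ⊃ χ) = 1/2 ⊃ 1/2 = 1/2
¬(φ ⊃ (ψ ⊃ χ)) = ¬1/2 = 1/2
φ ⊃ φ = 1/2 ⊃ 1/2 = 1/2
ψ ≡ φ = 1/2 ≡ 1/2 = 1/2
(ψ ≡ φ) ⊃ ψ = 1/2 ⊃ 1/2 = 1/2
(φ ⊃ φ) ∨ ((ψ ≡ φ) ⊃ ψ) = 1/2 ∨ 1/2 = 1/2
¬(φ ⊃ (ψ ⊃ χ)) ⊃ ((φ ⊃ φ) ∨ ((ψ ≡ φ) ⊃ ψ)) = 1/2 ⊃ 1/2 = 1/2
(((ψ ∨ χ) ⊃ ¬ψ) ∨ (ψ ∨ (χ ⊃ ψ))) ⊃ (¬(φ ⊃ (ψ ⊃ χ)) ⊃ ((φ ⊃ φ) ∨ ((ψ ≡ φ) ⊃ ψ))) = 1 ⊃ 1/2 = 1/2
No assignment yields a value below 1/2, so this is the minimum.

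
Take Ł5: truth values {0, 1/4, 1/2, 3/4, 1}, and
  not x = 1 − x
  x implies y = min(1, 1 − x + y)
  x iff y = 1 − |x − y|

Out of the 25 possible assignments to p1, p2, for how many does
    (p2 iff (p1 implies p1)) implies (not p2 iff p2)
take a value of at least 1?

value 1: 15 assignments (counts)
value 3/4: 5 assignments
value 0: 5 assignments
So 15 of the 25 assignments meet the threshold.

15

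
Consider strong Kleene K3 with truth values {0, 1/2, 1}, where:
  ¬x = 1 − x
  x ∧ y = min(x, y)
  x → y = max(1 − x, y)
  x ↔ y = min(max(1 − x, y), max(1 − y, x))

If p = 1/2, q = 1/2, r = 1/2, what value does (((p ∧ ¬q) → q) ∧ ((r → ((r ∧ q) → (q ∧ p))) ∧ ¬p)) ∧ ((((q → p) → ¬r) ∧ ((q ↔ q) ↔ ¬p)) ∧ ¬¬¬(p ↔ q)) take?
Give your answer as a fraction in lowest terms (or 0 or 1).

¬q = ¬1/2 = 1/2
p ∧ ¬q = 1/2 ∧ 1/2 = 1/2
(p ∧ ¬q) → q = 1/2 → 1/2 = 1/2
r ∧ q = 1/2 ∧ 1/2 = 1/2
q ∧ p = 1/2 ∧ 1/2 = 1/2
(r ∧ q) → (q ∧ p) = 1/2 → 1/2 = 1/2
r → ((r ∧ q) → (q ∧ p)) = 1/2 → 1/2 = 1/2
¬p = ¬1/2 = 1/2
(r → ((r ∧ q) → (q ∧ p))) ∧ ¬p = 1/2 ∧ 1/2 = 1/2
((p ∧ ¬q) → q) ∧ ((r → ((r ∧ q) → (q ∧ p))) ∧ ¬p) = 1/2 ∧ 1/2 = 1/2
q → p = 1/2 → 1/2 = 1/2
¬r = ¬1/2 = 1/2
(q → p) → ¬r = 1/2 → 1/2 = 1/2
q ↔ q = 1/2 ↔ 1/2 = 1/2
¬p = ¬1/2 = 1/2
(q ↔ q) ↔ ¬p = 1/2 ↔ 1/2 = 1/2
((q → p) → ¬r) ∧ ((q ↔ q) ↔ ¬p) = 1/2 ∧ 1/2 = 1/2
p ↔ q = 1/2 ↔ 1/2 = 1/2
¬(p ↔ q) = ¬1/2 = 1/2
¬¬(p ↔ q) = ¬1/2 = 1/2
¬¬¬(p ↔ q) = ¬1/2 = 1/2
(((q → p) → ¬r) ∧ ((q ↔ q) ↔ ¬p)) ∧ ¬¬¬(p ↔ q) = 1/2 ∧ 1/2 = 1/2
(((p ∧ ¬q) → q) ∧ ((r → ((r ∧ q) → (q ∧ p))) ∧ ¬p)) ∧ ((((q → p) → ¬r) ∧ ((q ↔ q) ↔ ¬p)) ∧ ¬¬¬(p ↔ q)) = 1/2 ∧ 1/2 = 1/2

1/2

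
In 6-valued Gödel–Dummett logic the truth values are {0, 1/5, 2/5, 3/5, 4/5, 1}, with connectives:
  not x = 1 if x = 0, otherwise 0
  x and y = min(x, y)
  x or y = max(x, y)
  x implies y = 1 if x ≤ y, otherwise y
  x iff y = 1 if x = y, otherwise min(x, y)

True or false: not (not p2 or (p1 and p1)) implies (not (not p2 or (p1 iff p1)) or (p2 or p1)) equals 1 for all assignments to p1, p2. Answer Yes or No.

No

Counterexample: take p1 = 0, p2 = 1/5.
not p2 = not 1/5 = 0
p1 and p1 = 0 and 0 = 0
not p2 or (p1 and p1) = 0 or 0 = 0
not (not p2 or (p1 and p1)) = not 0 = 1
not p2 = not 1/5 = 0
p1 iff p1 = 0 iff 0 = 1
not p2 or (p1 iff p1) = 0 or 1 = 1
not (not p2 or (p1 iff p1)) = not 1 = 0
p2 or p1 = 1/5 or 0 = 1/5
not (not p2 or (p1 iff p1)) or (p2 or p1) = 0 or 1/5 = 1/5
not (not p2 or (p1 and p1)) implies (not (not p2 or (p1 iff p1)) or (p2 or p1)) = 1 implies 1/5 = 1/5
This gives 1/5 ≠ 1.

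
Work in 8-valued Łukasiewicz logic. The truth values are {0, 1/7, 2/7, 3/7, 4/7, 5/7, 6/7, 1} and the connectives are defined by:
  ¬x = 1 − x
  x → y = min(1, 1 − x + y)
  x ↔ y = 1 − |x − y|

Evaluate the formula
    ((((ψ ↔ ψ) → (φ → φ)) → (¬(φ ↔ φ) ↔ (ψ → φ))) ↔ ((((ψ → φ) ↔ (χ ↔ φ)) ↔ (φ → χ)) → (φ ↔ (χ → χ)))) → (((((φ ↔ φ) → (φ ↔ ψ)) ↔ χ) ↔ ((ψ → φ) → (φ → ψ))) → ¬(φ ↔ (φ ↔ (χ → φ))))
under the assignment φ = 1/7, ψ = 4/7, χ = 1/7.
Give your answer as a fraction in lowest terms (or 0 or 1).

ψ ↔ ψ = 4/7 ↔ 4/7 = 1
φ → φ = 1/7 → 1/7 = 1
(ψ ↔ ψ) → (φ → φ) = 1 → 1 = 1
φ ↔ φ = 1/7 ↔ 1/7 = 1
¬(φ ↔ φ) = ¬1 = 0
ψ → φ = 4/7 → 1/7 = 4/7
¬(φ ↔ φ) ↔ (ψ → φ) = 0 ↔ 4/7 = 3/7
((ψ ↔ ψ) → (φ → φ)) → (¬(φ ↔ φ) ↔ (ψ → φ)) = 1 → 3/7 = 3/7
ψ → φ = 4/7 → 1/7 = 4/7
χ ↔ φ = 1/7 ↔ 1/7 = 1
(ψ → φ) ↔ (χ ↔ φ) = 4/7 ↔ 1 = 4/7
φ → χ = 1/7 → 1/7 = 1
((ψ → φ) ↔ (χ ↔ φ)) ↔ (φ → χ) = 4/7 ↔ 1 = 4/7
χ → χ = 1/7 → 1/7 = 1
φ ↔ (χ → χ) = 1/7 ↔ 1 = 1/7
(((ψ → φ) ↔ (χ ↔ φ)) ↔ (φ → χ)) → (φ ↔ (χ → χ)) = 4/7 → 1/7 = 4/7
(((ψ ↔ ψ) → (φ → φ)) → (¬(φ ↔ φ) ↔ (ψ → φ))) ↔ ((((ψ → φ) ↔ (χ ↔ φ)) ↔ (φ → χ)) → (φ ↔ (χ → χ))) = 3/7 ↔ 4/7 = 6/7
φ ↔ φ = 1/7 ↔ 1/7 = 1
φ ↔ ψ = 1/7 ↔ 4/7 = 4/7
(φ ↔ φ) → (φ ↔ ψ) = 1 → 4/7 = 4/7
((φ ↔ φ) → (φ ↔ ψ)) ↔ χ = 4/7 ↔ 1/7 = 4/7
ψ → φ = 4/7 → 1/7 = 4/7
φ → ψ = 1/7 → 4/7 = 1
(ψ → φ) → (φ → ψ) = 4/7 → 1 = 1
(((φ ↔ φ) → (φ ↔ ψ)) ↔ χ) ↔ ((ψ → φ) → (φ → ψ)) = 4/7 ↔ 1 = 4/7
χ → φ = 1/7 → 1/7 = 1
φ ↔ (χ → φ) = 1/7 ↔ 1 = 1/7
φ ↔ (φ ↔ (χ → φ)) = 1/7 ↔ 1/7 = 1
¬(φ ↔ (φ ↔ (χ → φ))) = ¬1 = 0
((((φ ↔ φ) → (φ ↔ ψ)) ↔ χ) ↔ ((ψ → φ) → (φ → ψ))) → ¬(φ ↔ (φ ↔ (χ → φ))) = 4/7 → 0 = 3/7
((((ψ ↔ ψ) → (φ → φ)) → (¬(φ ↔ φ) ↔ (ψ → φ))) ↔ ((((ψ → φ) ↔ (χ ↔ φ)) ↔ (φ → χ)) → (φ ↔ (χ → χ)))) → (((((φ ↔ φ) → (φ ↔ ψ)) ↔ χ) ↔ ((ψ → φ) → (φ → ψ))) → ¬(φ ↔ (φ ↔ (χ → φ)))) = 6/7 → 3/7 = 4/7

4/7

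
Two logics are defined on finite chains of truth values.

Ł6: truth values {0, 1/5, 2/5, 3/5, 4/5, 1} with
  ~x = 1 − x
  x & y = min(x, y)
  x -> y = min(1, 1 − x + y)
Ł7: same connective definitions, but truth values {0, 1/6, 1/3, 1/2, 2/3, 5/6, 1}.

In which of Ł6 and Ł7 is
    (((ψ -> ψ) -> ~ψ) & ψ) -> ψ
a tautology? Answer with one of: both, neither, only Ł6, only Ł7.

In Ł6: every assignment gives 1 — tautology.
In Ł7: every assignment gives 1 — tautology.

both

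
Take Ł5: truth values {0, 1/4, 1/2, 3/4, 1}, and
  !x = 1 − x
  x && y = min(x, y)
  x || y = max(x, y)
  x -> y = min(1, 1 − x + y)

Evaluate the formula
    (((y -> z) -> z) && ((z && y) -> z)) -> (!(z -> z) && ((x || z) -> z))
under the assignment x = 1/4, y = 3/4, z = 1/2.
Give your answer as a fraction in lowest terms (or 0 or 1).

y -> z = 3/4 -> 1/2 = 3/4
(y -> z) -> z = 3/4 -> 1/2 = 3/4
z && y = 1/2 && 3/4 = 1/2
(z && y) -> z = 1/2 -> 1/2 = 1
((y -> z) -> z) && ((z && y) -> z) = 3/4 && 1 = 3/4
z -> z = 1/2 -> 1/2 = 1
!(z -> z) = !1 = 0
x || z = 1/4 || 1/2 = 1/2
(x || z) -> z = 1/2 -> 1/2 = 1
!(z -> z) && ((x || z) -> z) = 0 && 1 = 0
(((y -> z) -> z) && ((z && y) -> z)) -> (!(z -> z) && ((x || z) -> z)) = 3/4 -> 0 = 1/4

1/4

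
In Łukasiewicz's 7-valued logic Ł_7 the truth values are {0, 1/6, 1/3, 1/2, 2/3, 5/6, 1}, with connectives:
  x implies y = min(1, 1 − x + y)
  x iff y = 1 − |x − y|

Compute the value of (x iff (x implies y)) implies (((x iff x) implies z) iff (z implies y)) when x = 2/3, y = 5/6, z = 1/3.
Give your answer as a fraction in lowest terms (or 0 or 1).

x implies y = 2/3 implies 5/6 = 1
x iff (x implies y) = 2/3 iff 1 = 2/3
x iff x = 2/3 iff 2/3 = 1
(x iff x) implies z = 1 implies 1/3 = 1/3
z implies y = 1/3 implies 5/6 = 1
((x iff x) implies z) iff (z implies y) = 1/3 iff 1 = 1/3
(x iff (x implies y)) implies (((x iff x) implies z) iff (z implies y)) = 2/3 implies 1/3 = 2/3

2/3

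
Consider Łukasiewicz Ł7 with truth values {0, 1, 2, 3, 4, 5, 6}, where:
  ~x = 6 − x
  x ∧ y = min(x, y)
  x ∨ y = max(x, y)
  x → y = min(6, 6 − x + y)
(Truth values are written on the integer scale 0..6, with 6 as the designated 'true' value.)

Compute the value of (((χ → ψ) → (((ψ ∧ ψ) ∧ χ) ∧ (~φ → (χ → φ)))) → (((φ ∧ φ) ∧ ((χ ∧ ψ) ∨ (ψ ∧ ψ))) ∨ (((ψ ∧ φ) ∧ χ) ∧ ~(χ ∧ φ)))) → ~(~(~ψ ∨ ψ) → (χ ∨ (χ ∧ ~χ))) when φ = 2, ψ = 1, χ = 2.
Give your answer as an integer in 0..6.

1

χ → ψ = 2 → 1 = 5
ψ ∧ ψ = 1 ∧ 1 = 1
(ψ ∧ ψ) ∧ χ = 1 ∧ 2 = 1
~φ = ~2 = 4
χ → φ = 2 → 2 = 6
~φ → (χ → φ) = 4 → 6 = 6
((ψ ∧ ψ) ∧ χ) ∧ (~φ → (χ → φ)) = 1 ∧ 6 = 1
(χ → ψ) → (((ψ ∧ ψ) ∧ χ) ∧ (~φ → (χ → φ))) = 5 → 1 = 2
φ ∧ φ = 2 ∧ 2 = 2
χ ∧ ψ = 2 ∧ 1 = 1
ψ ∧ ψ = 1 ∧ 1 = 1
(χ ∧ ψ) ∨ (ψ ∧ ψ) = 1 ∨ 1 = 1
(φ ∧ φ) ∧ ((χ ∧ ψ) ∨ (ψ ∧ ψ)) = 2 ∧ 1 = 1
ψ ∧ φ = 1 ∧ 2 = 1
(ψ ∧ φ) ∧ χ = 1 ∧ 2 = 1
χ ∧ φ = 2 ∧ 2 = 2
~(χ ∧ φ) = ~2 = 4
((ψ ∧ φ) ∧ χ) ∧ ~(χ ∧ φ) = 1 ∧ 4 = 1
((φ ∧ φ) ∧ ((χ ∧ ψ) ∨ (ψ ∧ ψ))) ∨ (((ψ ∧ φ) ∧ χ) ∧ ~(χ ∧ φ)) = 1 ∨ 1 = 1
((χ → ψ) → (((ψ ∧ ψ) ∧ χ) ∧ (~φ → (χ → φ)))) → (((φ ∧ φ) ∧ ((χ ∧ ψ) ∨ (ψ ∧ ψ))) ∨ (((ψ ∧ φ) ∧ χ) ∧ ~(χ ∧ φ))) = 2 → 1 = 5
~ψ = ~1 = 5
~ψ ∨ ψ = 5 ∨ 1 = 5
~(~ψ ∨ ψ) = ~5 = 1
~χ = ~2 = 4
χ ∧ ~χ = 2 ∧ 4 = 2
χ ∨ (χ ∧ ~χ) = 2 ∨ 2 = 2
~(~ψ ∨ ψ) → (χ ∨ (χ ∧ ~χ)) = 1 → 2 = 6
~(~(~ψ ∨ ψ) → (χ ∨ (χ ∧ ~χ))) = ~6 = 0
(((χ → ψ) → (((ψ ∧ ψ) ∧ χ) ∧ (~φ → (χ → φ)))) → (((φ ∧ φ) ∧ ((χ ∧ ψ) ∨ (ψ ∧ ψ))) ∨ (((ψ ∧ φ) ∧ χ) ∧ ~(χ ∧ φ)))) → ~(~(~ψ ∨ ψ) → (χ ∨ (χ ∧ ~χ))) = 5 → 0 = 1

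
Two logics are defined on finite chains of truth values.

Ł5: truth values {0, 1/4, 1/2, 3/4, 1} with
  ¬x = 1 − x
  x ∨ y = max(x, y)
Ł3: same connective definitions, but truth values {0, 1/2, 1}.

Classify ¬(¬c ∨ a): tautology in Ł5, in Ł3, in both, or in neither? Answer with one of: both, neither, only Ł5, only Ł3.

In Ł5: at a = 0, c = 0 the value is 0 — not a tautology.
In Ł3: at a = 0, c = 0 the value is 0 — not a tautology.

neither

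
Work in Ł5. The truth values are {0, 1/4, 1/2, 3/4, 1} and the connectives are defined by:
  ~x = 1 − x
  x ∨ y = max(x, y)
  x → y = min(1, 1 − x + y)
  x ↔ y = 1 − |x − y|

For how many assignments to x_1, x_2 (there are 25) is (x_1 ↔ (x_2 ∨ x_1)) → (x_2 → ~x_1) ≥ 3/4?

20

value 1: 18 assignments (counts)
value 3/4: 2 assignments (counts)
value 1/2: 3 assignments
value 1/4: 1 assignment
value 0: 1 assignment
So 20 of the 25 assignments meet the threshold.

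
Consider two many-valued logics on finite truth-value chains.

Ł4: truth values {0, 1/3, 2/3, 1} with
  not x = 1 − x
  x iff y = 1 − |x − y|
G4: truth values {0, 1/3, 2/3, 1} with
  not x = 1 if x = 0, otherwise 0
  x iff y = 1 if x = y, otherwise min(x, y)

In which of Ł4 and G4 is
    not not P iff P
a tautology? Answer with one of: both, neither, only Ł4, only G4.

In Ł4: every assignment gives 1 — tautology.
In G4: at P = 1/3 the value is 1/3 — not a tautology.

only Ł4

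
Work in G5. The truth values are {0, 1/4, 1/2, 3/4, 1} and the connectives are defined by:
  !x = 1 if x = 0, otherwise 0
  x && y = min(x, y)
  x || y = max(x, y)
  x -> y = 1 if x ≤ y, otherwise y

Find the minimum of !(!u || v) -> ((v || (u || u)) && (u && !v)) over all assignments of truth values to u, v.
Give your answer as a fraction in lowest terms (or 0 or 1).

1/4

Take u = 1/4, v = 0:
!u = !1/4 = 0
!u || v = 0 || 0 = 0
!(!u || v) = !0 = 1
u || u = 1/4 || 1/4 = 1/4
v || (u || u) = 0 || 1/4 = 1/4
!v = !0 = 1
u && !v = 1/4 && 1 = 1/4
(v || (u || u)) && (u && !v) = 1/4 && 1/4 = 1/4
!(!u || v) -> ((v || (u || u)) && (u && !v)) = 1 -> 1/4 = 1/4
No assignment yields a value below 1/4, so this is the minimum.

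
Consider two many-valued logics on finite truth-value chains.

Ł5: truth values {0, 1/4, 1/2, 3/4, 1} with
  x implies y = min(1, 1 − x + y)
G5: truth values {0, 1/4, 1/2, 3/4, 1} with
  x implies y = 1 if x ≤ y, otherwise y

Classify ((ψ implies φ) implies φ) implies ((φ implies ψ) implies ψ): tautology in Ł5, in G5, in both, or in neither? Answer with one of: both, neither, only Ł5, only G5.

In Ł5: every assignment gives 1 — tautology.
In G5: at φ = 0, ψ = 1/4 the value is 1/4 — not a tautology.

only Ł5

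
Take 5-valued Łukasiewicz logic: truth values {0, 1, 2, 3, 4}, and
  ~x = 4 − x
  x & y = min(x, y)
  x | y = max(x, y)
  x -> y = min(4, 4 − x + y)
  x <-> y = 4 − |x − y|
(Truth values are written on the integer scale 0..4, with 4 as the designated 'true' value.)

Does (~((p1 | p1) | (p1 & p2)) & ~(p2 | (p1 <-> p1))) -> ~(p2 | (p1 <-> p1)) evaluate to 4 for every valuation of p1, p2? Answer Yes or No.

Yes

At p1 = 1, p2 = 2, for instance:
p1 | p1 = 1 | 1 = 1
p1 & p2 = 1 & 2 = 1
(p1 | p1) | (p1 & p2) = 1 | 1 = 1
~((p1 | p1) | (p1 & p2)) = ~1 = 3
p1 <-> p1 = 1 <-> 1 = 4
p2 | (p1 <-> p1) = 2 | 4 = 4
~(p2 | (p1 <-> p1)) = ~4 = 0
~((p1 | p1) | (p1 & p2)) & ~(p2 | (p1 <-> p1)) = 3 & 0 = 0
(~((p1 | p1) | (p1 & p2)) & ~(p2 | (p1 <-> p1))) -> ~(p2 | (p1 <-> p1)) = 0 -> 0 = 4
and checking the remaining 24 assignments likewise gives ≥ 4 in every case.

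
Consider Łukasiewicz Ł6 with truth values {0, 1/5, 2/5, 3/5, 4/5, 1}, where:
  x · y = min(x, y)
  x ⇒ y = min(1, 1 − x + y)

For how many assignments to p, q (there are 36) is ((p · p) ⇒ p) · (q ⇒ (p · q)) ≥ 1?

21

value 1: 21 assignments (counts)
value 4/5: 5 assignments
value 3/5: 4 assignments
value 2/5: 3 assignments
value 1/5: 2 assignments
value 0: 1 assignment
So 21 of the 36 assignments meet the threshold.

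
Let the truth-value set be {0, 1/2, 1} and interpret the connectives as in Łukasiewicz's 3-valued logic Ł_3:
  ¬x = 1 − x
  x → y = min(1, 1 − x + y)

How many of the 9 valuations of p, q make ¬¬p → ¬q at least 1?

p = 0, q = 0 ↦ 1  ≥
p = 0, q = 1/2 ↦ 1  ≥
p = 0, q = 1 ↦ 1  ≥
p = 1/2, q = 0 ↦ 1  ≥
p = 1/2, q = 1/2 ↦ 1  ≥
p = 1/2, q = 1 ↦ 1/2  <
p = 1, q = 0 ↦ 1  ≥
p = 1, q = 1/2 ↦ 1/2  <
p = 1, q = 1 ↦ 0  <
So 6 of the 9 assignments meet the threshold.

6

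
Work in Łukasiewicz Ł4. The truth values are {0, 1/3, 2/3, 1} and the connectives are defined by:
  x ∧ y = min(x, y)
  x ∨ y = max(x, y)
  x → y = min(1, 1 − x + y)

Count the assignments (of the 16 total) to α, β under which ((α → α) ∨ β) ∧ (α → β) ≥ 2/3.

13

α = 0, β = 0 ↦ 1  ≥
α = 0, β = 1/3 ↦ 1  ≥
α = 0, β = 2/3 ↦ 1  ≥
α = 0, β = 1 ↦ 1  ≥
α = 1/3, β = 0 ↦ 2/3  ≥
α = 1/3, β = 1/3 ↦ 1  ≥
α = 1/3, β = 2/3 ↦ 1  ≥
α = 1/3, β = 1 ↦ 1  ≥
α = 2/3, β = 0 ↦ 1/3  <
α = 2/3, β = 1/3 ↦ 2/3  ≥
α = 2/3, β = 2/3 ↦ 1  ≥
α = 2/3, β = 1 ↦ 1  ≥
α = 1, β = 0 ↦ 0  <
α = 1, β = 1/3 ↦ 1/3  <
α = 1, β = 2/3 ↦ 2/3  ≥
α = 1, β = 1 ↦ 1  ≥
So 13 of the 16 assignments meet the threshold.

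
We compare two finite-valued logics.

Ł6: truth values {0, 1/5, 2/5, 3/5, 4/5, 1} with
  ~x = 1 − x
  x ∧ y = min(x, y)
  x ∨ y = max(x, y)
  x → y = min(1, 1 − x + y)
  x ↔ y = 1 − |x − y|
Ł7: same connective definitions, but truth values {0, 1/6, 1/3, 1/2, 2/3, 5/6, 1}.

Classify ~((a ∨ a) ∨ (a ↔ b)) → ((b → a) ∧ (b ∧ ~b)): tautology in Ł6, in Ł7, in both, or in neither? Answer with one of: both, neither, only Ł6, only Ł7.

In Ł6: at a = 0, b = 3/5 the value is 4/5 — not a tautology.
In Ł7: at a = 0, b = 2/3 the value is 2/3 — not a tautology.

neither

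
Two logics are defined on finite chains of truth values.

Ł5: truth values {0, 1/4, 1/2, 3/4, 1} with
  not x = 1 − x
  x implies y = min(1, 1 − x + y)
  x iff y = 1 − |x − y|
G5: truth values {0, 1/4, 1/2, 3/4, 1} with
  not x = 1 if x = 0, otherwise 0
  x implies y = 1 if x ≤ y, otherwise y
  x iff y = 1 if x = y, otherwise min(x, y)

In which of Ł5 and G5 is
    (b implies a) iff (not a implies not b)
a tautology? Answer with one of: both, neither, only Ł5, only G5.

only Ł5

In Ł5: every assignment gives 1 — tautology.
In G5: at a = 1/4, b = 1/2 the value is 1/4 — not a tautology.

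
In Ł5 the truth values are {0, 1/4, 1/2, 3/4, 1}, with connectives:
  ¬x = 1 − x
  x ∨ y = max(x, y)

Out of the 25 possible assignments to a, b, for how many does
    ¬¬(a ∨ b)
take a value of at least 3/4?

16

value 1: 9 assignments (counts)
value 3/4: 7 assignments (counts)
value 1/2: 5 assignments
value 1/4: 3 assignments
value 0: 1 assignment
So 16 of the 25 assignments meet the threshold.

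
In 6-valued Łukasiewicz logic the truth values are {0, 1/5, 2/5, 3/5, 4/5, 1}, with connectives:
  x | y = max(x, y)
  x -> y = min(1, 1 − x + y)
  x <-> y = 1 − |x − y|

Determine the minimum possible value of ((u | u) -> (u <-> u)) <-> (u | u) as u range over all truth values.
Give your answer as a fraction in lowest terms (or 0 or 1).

0

Take u = 0:
u | u = 0 | 0 = 0
u <-> u = 0 <-> 0 = 1
(u | u) -> (u <-> u) = 0 -> 1 = 1
u | u = 0 | 0 = 0
((u | u) -> (u <-> u)) <-> (u | u) = 1 <-> 0 = 0
No assignment yields a value below 0, so this is the minimum.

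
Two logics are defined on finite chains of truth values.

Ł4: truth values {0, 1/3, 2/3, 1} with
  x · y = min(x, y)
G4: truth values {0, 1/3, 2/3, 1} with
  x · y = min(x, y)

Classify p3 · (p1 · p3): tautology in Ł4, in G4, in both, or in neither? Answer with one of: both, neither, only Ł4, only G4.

In Ł4: at p1 = 0, p3 = 0 the value is 0 — not a tautology.
In G4: at p1 = 0, p3 = 0 the value is 0 — not a tautology.

neither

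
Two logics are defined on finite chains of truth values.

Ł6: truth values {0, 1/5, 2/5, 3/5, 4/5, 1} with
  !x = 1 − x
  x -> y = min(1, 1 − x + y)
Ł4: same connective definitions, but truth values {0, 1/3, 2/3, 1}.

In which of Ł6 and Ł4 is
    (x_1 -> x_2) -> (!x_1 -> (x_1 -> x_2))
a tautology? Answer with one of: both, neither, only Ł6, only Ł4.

In Ł6: every assignment gives 1 — tautology.
In Ł4: every assignment gives 1 — tautology.

both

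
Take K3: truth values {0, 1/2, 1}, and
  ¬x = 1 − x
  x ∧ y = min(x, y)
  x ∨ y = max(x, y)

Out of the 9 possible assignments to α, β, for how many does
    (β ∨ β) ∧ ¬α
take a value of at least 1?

α = 0, β = 0 ↦ 0  <
α = 0, β = 1/2 ↦ 1/2  <
α = 0, β = 1 ↦ 1  ≥
α = 1/2, β = 0 ↦ 0  <
α = 1/2, β = 1/2 ↦ 1/2  <
α = 1/2, β = 1 ↦ 1/2  <
α = 1, β = 0 ↦ 0  <
α = 1, β = 1/2 ↦ 0  <
α = 1, β = 1 ↦ 0  <
So 1 of the 9 assignments meets the threshold.

1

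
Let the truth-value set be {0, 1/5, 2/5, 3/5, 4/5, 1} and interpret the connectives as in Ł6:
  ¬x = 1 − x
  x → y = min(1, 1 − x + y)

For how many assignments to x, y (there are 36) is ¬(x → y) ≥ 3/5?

6

value 1: 1 assignment (counts)
value 4/5: 2 assignments (counts)
value 3/5: 3 assignments (counts)
value 2/5: 4 assignments
value 1/5: 5 assignments
value 0: 21 assignments
So 6 of the 36 assignments meet the threshold.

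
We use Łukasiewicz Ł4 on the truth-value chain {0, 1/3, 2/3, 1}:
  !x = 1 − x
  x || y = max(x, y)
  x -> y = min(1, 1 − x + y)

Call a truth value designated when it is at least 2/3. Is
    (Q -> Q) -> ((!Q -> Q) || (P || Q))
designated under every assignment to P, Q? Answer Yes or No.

Counterexample: take P = 0, Q = 0.
Q -> Q = 0 -> 0 = 1
!Q = !0 = 1
!Q -> Q = 1 -> 0 = 0
P || Q = 0 || 0 = 0
(!Q -> Q) || (P || Q) = 0 || 0 = 0
(Q -> Q) -> ((!Q -> Q) || (P || Q)) = 1 -> 0 = 0
This gives 0, which is below 2/3.

No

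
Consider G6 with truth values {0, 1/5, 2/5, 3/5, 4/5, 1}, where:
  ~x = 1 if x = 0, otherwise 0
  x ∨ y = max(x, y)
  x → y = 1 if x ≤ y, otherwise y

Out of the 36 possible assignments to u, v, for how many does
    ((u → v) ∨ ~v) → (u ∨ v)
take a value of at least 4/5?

23

value 1: 17 assignments (counts)
value 4/5: 6 assignments (counts)
value 3/5: 5 assignments
value 2/5: 4 assignments
value 1/5: 3 assignments
value 0: 1 assignment
So 23 of the 36 assignments meet the threshold.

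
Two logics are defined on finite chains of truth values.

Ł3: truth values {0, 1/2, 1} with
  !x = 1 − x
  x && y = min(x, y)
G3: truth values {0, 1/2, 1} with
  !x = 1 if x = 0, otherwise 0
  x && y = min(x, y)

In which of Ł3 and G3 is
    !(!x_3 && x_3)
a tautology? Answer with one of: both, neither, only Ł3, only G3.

only G3

In Ł3: at x_3 = 1/2 the value is 1/2 — not a tautology.
In G3: every assignment gives 1 — tautology.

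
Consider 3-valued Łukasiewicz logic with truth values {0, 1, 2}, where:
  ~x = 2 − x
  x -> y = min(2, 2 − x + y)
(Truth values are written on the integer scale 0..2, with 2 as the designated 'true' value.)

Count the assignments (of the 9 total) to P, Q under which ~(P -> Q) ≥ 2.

P = 0, Q = 0 ↦ 0  <
P = 0, Q = 1 ↦ 0  <
P = 0, Q = 2 ↦ 0  <
P = 1, Q = 0 ↦ 1  <
P = 1, Q = 1 ↦ 0  <
P = 1, Q = 2 ↦ 0  <
P = 2, Q = 0 ↦ 2  ≥
P = 2, Q = 1 ↦ 1  <
P = 2, Q = 2 ↦ 0  <
So 1 of the 9 assignments meets the threshold.

1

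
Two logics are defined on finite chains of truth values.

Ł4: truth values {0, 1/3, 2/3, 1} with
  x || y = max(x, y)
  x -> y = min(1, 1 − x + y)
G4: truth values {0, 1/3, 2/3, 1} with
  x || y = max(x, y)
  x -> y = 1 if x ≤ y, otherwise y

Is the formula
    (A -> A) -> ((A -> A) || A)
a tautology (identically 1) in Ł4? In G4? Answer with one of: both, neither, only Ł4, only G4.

both

In Ł4: every assignment gives 1 — tautology.
In G4: every assignment gives 1 — tautology.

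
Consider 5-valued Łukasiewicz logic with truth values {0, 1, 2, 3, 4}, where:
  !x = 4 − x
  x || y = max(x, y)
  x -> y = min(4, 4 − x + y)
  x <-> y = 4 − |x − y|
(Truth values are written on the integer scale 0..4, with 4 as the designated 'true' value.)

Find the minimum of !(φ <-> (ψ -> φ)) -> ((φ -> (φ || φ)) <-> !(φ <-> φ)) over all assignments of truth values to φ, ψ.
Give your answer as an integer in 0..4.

0

Take φ = 0, ψ = 0:
ψ -> φ = 0 -> 0 = 4
φ <-> (ψ -> φ) = 0 <-> 4 = 0
!(φ <-> (ψ -> φ)) = !0 = 4
φ || φ = 0 || 0 = 0
φ -> (φ || φ) = 0 -> 0 = 4
φ <-> φ = 0 <-> 0 = 4
!(φ <-> φ) = !4 = 0
(φ -> (φ || φ)) <-> !(φ <-> φ) = 4 <-> 0 = 0
!(φ <-> (ψ -> φ)) -> ((φ -> (φ || φ)) <-> !(φ <-> φ)) = 4 -> 0 = 0
No assignment yields a value below 0, so this is the minimum.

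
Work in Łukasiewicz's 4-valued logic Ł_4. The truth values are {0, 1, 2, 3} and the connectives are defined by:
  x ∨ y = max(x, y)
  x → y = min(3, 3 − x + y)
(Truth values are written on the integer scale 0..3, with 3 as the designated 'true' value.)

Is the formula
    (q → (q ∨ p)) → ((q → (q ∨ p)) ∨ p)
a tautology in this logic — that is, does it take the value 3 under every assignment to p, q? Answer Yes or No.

Yes

p = 0, q = 0 ↦ 3
p = 0, q = 1 ↦ 3
p = 0, q = 2 ↦ 3
p = 0, q = 3 ↦ 3
p = 1, q = 0 ↦ 3
p = 1, q = 1 ↦ 3
p = 1, q = 2 ↦ 3
p = 1, q = 3 ↦ 3
p = 2, q = 0 ↦ 3
p = 2, q = 1 ↦ 3
p = 2, q = 2 ↦ 3
p = 2, q = 3 ↦ 3
p = 3, q = 0 ↦ 3
p = 3, q = 1 ↦ 3
p = 3, q = 2 ↦ 3
p = 3, q = 3 ↦ 3
Every assignment gives a value ≥ 3.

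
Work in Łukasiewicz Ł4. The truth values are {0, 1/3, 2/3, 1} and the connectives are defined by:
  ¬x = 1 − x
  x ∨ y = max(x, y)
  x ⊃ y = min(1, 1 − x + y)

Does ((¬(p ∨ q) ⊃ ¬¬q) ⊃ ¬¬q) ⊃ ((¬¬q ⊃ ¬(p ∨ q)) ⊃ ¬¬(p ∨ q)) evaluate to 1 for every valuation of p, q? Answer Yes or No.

Counterexample: take p = 0, q = 0.
p ∨ q = 0 ∨ 0 = 0
¬(p ∨ q) = ¬0 = 1
¬q = ¬0 = 1
¬¬q = ¬1 = 0
¬(p ∨ q) ⊃ ¬¬q = 1 ⊃ 0 = 0
¬q = ¬0 = 1
¬¬q = ¬1 = 0
(¬(p ∨ q) ⊃ ¬¬q) ⊃ ¬¬q = 0 ⊃ 0 = 1
¬q = ¬0 = 1
¬¬q = ¬1 = 0
p ∨ q = 0 ∨ 0 = 0
¬(p ∨ q) = ¬0 = 1
¬¬q ⊃ ¬(p ∨ q) = 0 ⊃ 1 = 1
¬¬(p ∨ q) = ¬1 = 0
(¬¬q ⊃ ¬(p ∨ q)) ⊃ ¬¬(p ∨ q) = 1 ⊃ 0 = 0
((¬(p ∨ q) ⊃ ¬¬q) ⊃ ¬¬q) ⊃ ((¬¬q ⊃ ¬(p ∨ q)) ⊃ ¬¬(p ∨ q)) = 1 ⊃ 0 = 0
This gives 0 ≠ 1.

No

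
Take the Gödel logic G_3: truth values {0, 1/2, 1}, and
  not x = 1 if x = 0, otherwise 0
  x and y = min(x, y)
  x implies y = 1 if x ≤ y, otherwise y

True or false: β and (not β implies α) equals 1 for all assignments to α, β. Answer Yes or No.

Counterexample: take α = 0, β = 0.
not β = not 0 = 1
not β implies α = 1 implies 0 = 0
β and (not β implies α) = 0 and 0 = 0
This gives 0 ≠ 1.

No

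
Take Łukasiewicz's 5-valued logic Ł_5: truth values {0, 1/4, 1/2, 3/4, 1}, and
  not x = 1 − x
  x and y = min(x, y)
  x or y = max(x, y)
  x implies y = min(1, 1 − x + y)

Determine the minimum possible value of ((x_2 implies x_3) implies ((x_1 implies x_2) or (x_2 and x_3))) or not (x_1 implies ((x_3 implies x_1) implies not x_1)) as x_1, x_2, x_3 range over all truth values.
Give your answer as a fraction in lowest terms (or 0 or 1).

1/4

Take x_1 = 3/4, x_2 = 0, x_3 = 1:
x_2 implies x_3 = 0 implies 1 = 1
x_1 implies x_2 = 3/4 implies 0 = 1/4
x_2 and x_3 = 0 and 1 = 0
(x_1 implies x_2) or (x_2 and x_3) = 1/4 or 0 = 1/4
(x_2 implies x_3) implies ((x_1 implies x_2) or (x_2 and x_3)) = 1 implies 1/4 = 1/4
x_3 implies x_1 = 1 implies 3/4 = 3/4
not x_1 = not 3/4 = 1/4
(x_3 implies x_1) implies not x_1 = 3/4 implies 1/4 = 1/2
x_1 implies ((x_3 implies x_1) implies not x_1) = 3/4 implies 1/2 = 3/4
not (x_1 implies ((x_3 implies x_1) implies not x_1)) = not 3/4 = 1/4
((x_2 implies x_3) implies ((x_1 implies x_2) or (x_2 and x_3))) or not (x_1 implies ((x_3 implies x_1) implies not x_1)) = 1/4 or 1/4 = 1/4
No assignment yields a value below 1/4, so this is the minimum.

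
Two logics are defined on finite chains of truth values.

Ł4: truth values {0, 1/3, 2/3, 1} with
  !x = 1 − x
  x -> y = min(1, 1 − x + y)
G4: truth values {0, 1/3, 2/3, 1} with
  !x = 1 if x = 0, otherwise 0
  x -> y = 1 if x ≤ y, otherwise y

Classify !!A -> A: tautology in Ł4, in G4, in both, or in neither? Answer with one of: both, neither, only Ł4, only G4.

In Ł4: every assignment gives 1 — tautology.
In G4: at A = 1/3 the value is 1/3 — not a tautology.

only Ł4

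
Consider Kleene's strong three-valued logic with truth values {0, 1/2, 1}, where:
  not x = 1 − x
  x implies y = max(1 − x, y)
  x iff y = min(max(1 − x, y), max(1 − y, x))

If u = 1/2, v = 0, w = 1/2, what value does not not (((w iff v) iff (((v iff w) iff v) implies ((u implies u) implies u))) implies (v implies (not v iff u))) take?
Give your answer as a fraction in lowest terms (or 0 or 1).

w iff v = 1/2 iff 0 = 1/2
v iff w = 0 iff 1/2 = 1/2
(v iff w) iff v = 1/2 iff 0 = 1/2
u implies u = 1/2 implies 1/2 = 1/2
(u implies u) implies u = 1/2 implies 1/2 = 1/2
((v iff w) iff v) implies ((u implies u) implies u) = 1/2 implies 1/2 = 1/2
(w iff v) iff (((v iff w) iff v) implies ((u implies u) implies u)) = 1/2 iff 1/2 = 1/2
not v = not 0 = 1
not v iff u = 1 iff 1/2 = 1/2
v implies (not v iff u) = 0 implies 1/2 = 1
((w iff v) iff (((v iff w) iff v) implies ((u implies u) implies u))) implies (v implies (not v iff u)) = 1/2 implies 1 = 1
not (((w iff v) iff (((v iff w) iff v) implies ((u implies u) implies u))) implies (v implies (not v iff u))) = not 1 = 0
not not (((w iff v) iff (((v iff w) iff v) implies ((u implies u) implies u))) implies (v implies (not v iff u))) = not 0 = 1

1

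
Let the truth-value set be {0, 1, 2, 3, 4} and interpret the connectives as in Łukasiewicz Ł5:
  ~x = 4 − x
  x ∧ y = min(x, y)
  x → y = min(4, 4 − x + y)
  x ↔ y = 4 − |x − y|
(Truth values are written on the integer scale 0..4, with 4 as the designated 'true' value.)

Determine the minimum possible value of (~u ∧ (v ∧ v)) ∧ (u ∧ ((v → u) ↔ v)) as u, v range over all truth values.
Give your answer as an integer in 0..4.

Take u = 0, v = 0:
~u = ~0 = 4
v ∧ v = 0 ∧ 0 = 0
~u ∧ (v ∧ v) = 4 ∧ 0 = 0
v → u = 0 → 0 = 4
(v → u) ↔ v = 4 ↔ 0 = 0
u ∧ ((v → u) ↔ v) = 0 ∧ 0 = 0
(~u ∧ (v ∧ v)) ∧ (u ∧ ((v → u) ↔ v)) = 0 ∧ 0 = 0
No assignment yields a value below 0, so this is the minimum.

0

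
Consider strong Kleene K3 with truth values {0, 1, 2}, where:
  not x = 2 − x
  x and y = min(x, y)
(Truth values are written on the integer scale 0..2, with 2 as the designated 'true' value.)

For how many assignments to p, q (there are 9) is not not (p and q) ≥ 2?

1

p = 0, q = 0 ↦ 0  <
p = 0, q = 1 ↦ 0  <
p = 0, q = 2 ↦ 0  <
p = 1, q = 0 ↦ 0  <
p = 1, q = 1 ↦ 1  <
p = 1, q = 2 ↦ 1  <
p = 2, q = 0 ↦ 0  <
p = 2, q = 1 ↦ 1  <
p = 2, q = 2 ↦ 2  ≥
So 1 of the 9 assignments meets the threshold.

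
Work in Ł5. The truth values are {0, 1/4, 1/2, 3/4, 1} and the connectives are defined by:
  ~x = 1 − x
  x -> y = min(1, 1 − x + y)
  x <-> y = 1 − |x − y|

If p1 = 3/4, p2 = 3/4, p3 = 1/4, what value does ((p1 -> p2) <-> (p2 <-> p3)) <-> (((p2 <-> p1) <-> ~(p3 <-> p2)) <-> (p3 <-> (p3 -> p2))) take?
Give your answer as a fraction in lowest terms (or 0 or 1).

3/4

p1 -> p2 = 3/4 -> 3/4 = 1
p2 <-> p3 = 3/4 <-> 1/4 = 1/2
(p1 -> p2) <-> (p2 <-> p3) = 1 <-> 1/2 = 1/2
p2 <-> p1 = 3/4 <-> 3/4 = 1
p3 <-> p2 = 1/4 <-> 3/4 = 1/2
~(p3 <-> p2) = ~1/2 = 1/2
(p2 <-> p1) <-> ~(p3 <-> p2) = 1 <-> 1/2 = 1/2
p3 -> p2 = 1/4 -> 3/4 = 1
p3 <-> (p3 -> p2) = 1/4 <-> 1 = 1/4
((p2 <-> p1) <-> ~(p3 <-> p2)) <-> (p3 <-> (p3 -> p2)) = 1/2 <-> 1/4 = 3/4
((p1 -> p2) <-> (p2 <-> p3)) <-> (((p2 <-> p1) <-> ~(p3 <-> p2)) <-> (p3 <-> (p3 -> p2))) = 1/2 <-> 3/4 = 3/4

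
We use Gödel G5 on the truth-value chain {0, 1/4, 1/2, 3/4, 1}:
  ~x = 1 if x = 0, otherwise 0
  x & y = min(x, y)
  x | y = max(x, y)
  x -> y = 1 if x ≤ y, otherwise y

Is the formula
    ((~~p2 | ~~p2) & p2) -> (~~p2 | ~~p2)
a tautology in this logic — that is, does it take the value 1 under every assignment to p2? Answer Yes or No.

Yes

p2 = 0 ↦ 1
p2 = 1/4 ↦ 1
p2 = 1/2 ↦ 1
p2 = 3/4 ↦ 1
p2 = 1 ↦ 1
Every assignment gives a value ≥ 1.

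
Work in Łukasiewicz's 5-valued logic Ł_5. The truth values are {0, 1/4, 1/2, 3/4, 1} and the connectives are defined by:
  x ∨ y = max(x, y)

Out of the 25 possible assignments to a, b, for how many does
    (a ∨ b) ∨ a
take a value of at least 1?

value 1: 9 assignments (counts)
value 3/4: 7 assignments
value 1/2: 5 assignments
value 1/4: 3 assignments
value 0: 1 assignment
So 9 of the 25 assignments meet the threshold.

9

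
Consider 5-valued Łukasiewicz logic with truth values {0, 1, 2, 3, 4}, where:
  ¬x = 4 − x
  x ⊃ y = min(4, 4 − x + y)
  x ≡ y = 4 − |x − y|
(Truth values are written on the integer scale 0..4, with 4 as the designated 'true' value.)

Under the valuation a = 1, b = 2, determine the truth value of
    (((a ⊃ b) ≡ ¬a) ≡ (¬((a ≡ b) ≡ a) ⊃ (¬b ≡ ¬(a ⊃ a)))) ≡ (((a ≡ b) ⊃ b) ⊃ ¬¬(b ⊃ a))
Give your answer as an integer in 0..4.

a ⊃ b = 1 ⊃ 2 = 4
¬a = ¬1 = 3
(a ⊃ b) ≡ ¬a = 4 ≡ 3 = 3
a ≡ b = 1 ≡ 2 = 3
(a ≡ b) ≡ a = 3 ≡ 1 = 2
¬((a ≡ b) ≡ a) = ¬2 = 2
¬b = ¬2 = 2
a ⊃ a = 1 ⊃ 1 = 4
¬(a ⊃ a) = ¬4 = 0
¬b ≡ ¬(a ⊃ a) = 2 ≡ 0 = 2
¬((a ≡ b) ≡ a) ⊃ (¬b ≡ ¬(a ⊃ a)) = 2 ⊃ 2 = 4
((a ⊃ b) ≡ ¬a) ≡ (¬((a ≡ b) ≡ a) ⊃ (¬b ≡ ¬(a ⊃ a))) = 3 ≡ 4 = 3
a ≡ b = 1 ≡ 2 = 3
(a ≡ b) ⊃ b = 3 ⊃ 2 = 3
b ⊃ a = 2 ⊃ 1 = 3
¬(b ⊃ a) = ¬3 = 1
¬¬(b ⊃ a) = ¬1 = 3
((a ≡ b) ⊃ b) ⊃ ¬¬(b ⊃ a) = 3 ⊃ 3 = 4
(((a ⊃ b) ≡ ¬a) ≡ (¬((a ≡ b) ≡ a) ⊃ (¬b ≡ ¬(a ⊃ a)))) ≡ (((a ≡ b) ⊃ b) ⊃ ¬¬(b ⊃ a)) = 3 ≡ 4 = 3

3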